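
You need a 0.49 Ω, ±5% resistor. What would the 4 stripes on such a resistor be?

yellow, white, silver, gold

0.49 Ω = 49 × 10^-2.
4 → yellow
9 → white
Multiplier 10^-2 → silver.
±5% tolerance → gold.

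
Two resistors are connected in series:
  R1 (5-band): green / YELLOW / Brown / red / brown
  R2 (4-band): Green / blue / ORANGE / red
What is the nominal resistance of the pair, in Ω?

R1: green, yellow, brown → 541; red ×10^2 → 54100 Ω.
R2: green, blue → 56; orange ×10^3 → 56000 Ω.
Series: 54100 + 56000 = 110100 Ω.

110100 Ω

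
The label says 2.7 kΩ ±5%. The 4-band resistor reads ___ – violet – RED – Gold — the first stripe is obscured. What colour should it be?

red

2700 Ω = 27 × 10^2.
The first band gives digit 2 of the significand, and 2 is red.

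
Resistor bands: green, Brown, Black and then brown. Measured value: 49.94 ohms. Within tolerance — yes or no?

Green → 5 (first significant figure)
Brown → 1 (second significant figure)
Black → ×1 multiplier
Brown → ±1% tolerance
51 × 1 = 51 Ω
Allowed range: 50.49 Ω to 51.51 Ω.
49.94 ohms lies outside that range.

no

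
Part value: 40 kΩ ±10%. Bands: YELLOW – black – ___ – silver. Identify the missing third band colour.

orange

40000 Ω = 40 × 10^3.
The third band is the multiplier, 10^3, which is orange.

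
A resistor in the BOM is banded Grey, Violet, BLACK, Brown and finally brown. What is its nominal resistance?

Grey → 8 (first significant figure)
Violet → 7 (second significant figure)
Black → 0 (third significant figure)
Brown → ×10 multiplier
870 × 10 = 8700 Ω

8700 Ω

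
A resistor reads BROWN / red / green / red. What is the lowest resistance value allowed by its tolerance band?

1176000 Ω

Brown → 1 (first significant figure)
Red → 2 (second significant figure)
Green → ×10^5 multiplier
Red → ±2% tolerance
12 × 100000 = 1200000 Ω
Lowest = 1200000 × (1 − 2/100) = 1176000 Ω.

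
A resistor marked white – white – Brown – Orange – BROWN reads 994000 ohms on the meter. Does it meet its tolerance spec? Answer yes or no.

White → 9 (first significant figure)
White → 9 (second significant figure)
Brown → 1 (third significant figure)
Orange → ×10^3 multiplier
Brown → ±1% tolerance
991 × 1000 = 991000 Ω
Allowed range: 981090 Ω to 1000910 Ω.
994000 ohms lies inside that range.

yes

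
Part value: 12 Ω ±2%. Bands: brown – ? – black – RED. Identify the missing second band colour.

12 Ω = 12 × 10^0.
The second band gives digit 2 of the significand, and 2 is red.

red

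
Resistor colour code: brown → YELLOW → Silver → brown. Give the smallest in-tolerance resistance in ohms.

Brown → 1 (first significant figure)
Yellow → 4 (second significant figure)
Silver → ×0.01 multiplier
Brown → ±1% tolerance
14 × 0.01 = 0.14 Ω
Smallest = 0.14 × (1 − 1/100) = 0.1386 Ω.

0.1386 Ω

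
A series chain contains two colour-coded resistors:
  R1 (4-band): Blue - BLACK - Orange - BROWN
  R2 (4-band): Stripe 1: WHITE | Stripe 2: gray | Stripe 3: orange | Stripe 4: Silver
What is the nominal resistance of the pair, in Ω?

158000 Ω

R1: blue, black → 60; orange ×10^3 → 60000 Ω.
R2: white, grey → 98; orange ×10^3 → 98000 Ω.
Series: 60000 + 98000 = 158000 Ω.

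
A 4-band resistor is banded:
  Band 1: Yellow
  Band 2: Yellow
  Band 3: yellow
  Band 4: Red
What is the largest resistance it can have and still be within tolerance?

448800 Ω

Yellow → 4 (first significant figure)
Yellow → 4 (second significant figure)
Yellow → ×10^4 multiplier
Red → ±2% tolerance
44 × 10000 = 440000 Ω
Largest = 440000 × (1 + 2/100) = 448800 Ω.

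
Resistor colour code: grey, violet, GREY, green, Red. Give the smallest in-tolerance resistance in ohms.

86044000 Ω

Grey → 8 (first significant figure)
Violet → 7 (second significant figure)
Grey → 8 (third significant figure)
Green → ×10^5 multiplier
Red → ±2% tolerance
878 × 100000 = 87800000 Ω
Smallest = 87800000 × (1 − 2/100) = 86044000 Ω.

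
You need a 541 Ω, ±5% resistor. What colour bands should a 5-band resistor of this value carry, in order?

green, yellow, brown, black, gold

541 Ω = 541 × 10^0.
5 → green
4 → yellow
1 → brown
Multiplier 10^0 → black.
±5% tolerance → gold.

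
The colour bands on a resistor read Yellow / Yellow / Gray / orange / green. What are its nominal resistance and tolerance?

448000 Ω ±0.5%

Yellow → 4 (first significant figure)
Yellow → 4 (second significant figure)
Grey → 8 (third significant figure)
Orange → ×10^3 multiplier
Green → ±0.5% tolerance
448 × 1000 = 448000 Ω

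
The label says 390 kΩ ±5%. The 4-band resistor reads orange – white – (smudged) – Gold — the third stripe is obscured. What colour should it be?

yellow

390000 Ω = 39 × 10^4.
The third band is the multiplier, 10^4, which is yellow.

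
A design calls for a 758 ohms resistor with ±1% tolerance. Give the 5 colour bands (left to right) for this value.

758 Ω = 758 × 10^0.
7 → violet
5 → green
8 → grey
Multiplier 10^0 → black.
±1% tolerance → brown.

violet, green, grey, black, brown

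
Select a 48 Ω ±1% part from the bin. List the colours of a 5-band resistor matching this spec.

yellow, grey, black, gold, brown

48 Ω = 480 × 10^-1.
4 → yellow
8 → grey
0 → black
Multiplier 10^-1 → gold.
±1% tolerance → brown.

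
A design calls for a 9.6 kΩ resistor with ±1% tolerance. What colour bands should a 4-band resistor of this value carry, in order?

white, blue, red, brown

9600 Ω = 96 × 10^2.
9 → white
6 → blue
Multiplier 10^2 → red.
±1% tolerance → brown.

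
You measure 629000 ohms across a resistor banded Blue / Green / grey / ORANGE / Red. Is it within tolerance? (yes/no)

no

Blue → 6 (first significant figure)
Green → 5 (second significant figure)
Grey → 8 (third significant figure)
Orange → ×10^3 multiplier
Red → ±2% tolerance
658 × 1000 = 658000 Ω
Allowed range: 644840 Ω to 671160 Ω.
629000 ohms lies outside that range.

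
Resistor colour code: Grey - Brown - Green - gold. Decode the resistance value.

8100000 Ω

Grey → 8 (first significant figure)
Brown → 1 (second significant figure)
Green → ×10^5 multiplier
81 × 100000 = 8100000 Ω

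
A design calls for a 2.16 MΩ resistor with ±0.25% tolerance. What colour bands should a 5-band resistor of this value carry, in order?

2160000 Ω = 216 × 10^4.
2 → red
1 → brown
6 → blue
Multiplier 10^4 → yellow.
±0.25% tolerance → blue.

red, brown, blue, yellow, blue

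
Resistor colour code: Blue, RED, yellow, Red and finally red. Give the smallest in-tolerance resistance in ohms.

61152 Ω

Blue → 6 (first significant figure)
Red → 2 (second significant figure)
Yellow → 4 (third significant figure)
Red → ×10^2 multiplier
Red → ±2% tolerance
624 × 100 = 62400 Ω
Smallest = 62400 × (1 − 2/100) = 61152 Ω.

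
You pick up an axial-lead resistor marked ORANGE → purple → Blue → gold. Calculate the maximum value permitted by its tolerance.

Orange → 3 (first significant figure)
Violet → 7 (second significant figure)
Blue → ×10^6 multiplier
Gold → ±5% tolerance
37 × 1000000 = 37000000 Ω
Maximum = 37000000 × (1 + 5/100) = 38850000 Ω.

38850000 Ω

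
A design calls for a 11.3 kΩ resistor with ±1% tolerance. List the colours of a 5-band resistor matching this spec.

11300 Ω = 113 × 10^2.
1 → brown
1 → brown
3 → orange
Multiplier 10^2 → red.
±1% tolerance → brown.

brown, brown, orange, red, brown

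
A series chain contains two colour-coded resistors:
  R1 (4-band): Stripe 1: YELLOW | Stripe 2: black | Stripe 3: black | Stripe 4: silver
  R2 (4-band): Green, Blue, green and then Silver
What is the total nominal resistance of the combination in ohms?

5600040 Ω

R1: yellow, black → 40; black ×1 → 40 Ω.
R2: green, blue → 56; green ×10^5 → 5600000 Ω.
Series: 40 + 5600000 = 5600040 Ω.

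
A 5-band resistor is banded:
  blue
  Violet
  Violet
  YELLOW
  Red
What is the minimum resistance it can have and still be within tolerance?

Blue → 6 (first significant figure)
Violet → 7 (second significant figure)
Violet → 7 (third significant figure)
Yellow → ×10^4 multiplier
Red → ±2% tolerance
677 × 10000 = 6770000 Ω
Minimum = 6770000 × (1 − 2/100) = 6634600 Ω.

6634600 Ω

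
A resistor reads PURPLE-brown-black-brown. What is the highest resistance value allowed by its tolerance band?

71.71 Ω

Violet → 7 (first significant figure)
Brown → 1 (second significant figure)
Black → ×1 multiplier
Brown → ±1% tolerance
71 × 1 = 71 Ω
Highest = 71 × (1 + 1/100) = 71.71 Ω.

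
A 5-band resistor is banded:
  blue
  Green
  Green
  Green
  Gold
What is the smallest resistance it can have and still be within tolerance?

Blue → 6 (first significant figure)
Green → 5 (second significant figure)
Green → 5 (third significant figure)
Green → ×10^5 multiplier
Gold → ±5% tolerance
655 × 100000 = 65500000 Ω
Smallest = 65500000 × (1 − 5/100) = 62225000 Ω.

62225000 Ω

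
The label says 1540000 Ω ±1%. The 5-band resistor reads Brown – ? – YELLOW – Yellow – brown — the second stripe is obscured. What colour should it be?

green

1540000 Ω = 154 × 10^4.
The second band gives digit 5 of the significand, and 5 is green.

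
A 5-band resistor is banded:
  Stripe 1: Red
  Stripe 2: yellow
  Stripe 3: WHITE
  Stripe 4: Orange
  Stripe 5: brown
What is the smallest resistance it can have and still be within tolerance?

Red → 2 (first significant figure)
Yellow → 4 (second significant figure)
White → 9 (third significant figure)
Orange → ×10^3 multiplier
Brown → ±1% tolerance
249 × 1000 = 249000 Ω
Smallest = 249000 × (1 − 1/100) = 246510 Ω.

246510 Ω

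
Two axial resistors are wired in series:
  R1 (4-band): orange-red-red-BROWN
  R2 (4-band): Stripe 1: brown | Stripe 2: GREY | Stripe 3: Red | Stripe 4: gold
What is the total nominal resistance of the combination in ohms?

R1: orange, red → 32; red ×10^2 → 3200 Ω.
R2: brown, grey → 18; red ×10^2 → 1800 Ω.
Series: 3200 + 1800 = 5000 Ω.

5000 Ω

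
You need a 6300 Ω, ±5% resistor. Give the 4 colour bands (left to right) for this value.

blue, orange, red, gold

6300 Ω = 63 × 10^2.
6 → blue
3 → orange
Multiplier 10^2 → red.
±5% tolerance → gold.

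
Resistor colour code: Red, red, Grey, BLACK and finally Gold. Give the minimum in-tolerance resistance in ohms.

Red → 2 (first significant figure)
Red → 2 (second significant figure)
Grey → 8 (third significant figure)
Black → ×1 multiplier
Gold → ±5% tolerance
228 × 1 = 228 Ω
Minimum = 228 × (1 − 5/100) = 216.6 Ω.

216.6 Ω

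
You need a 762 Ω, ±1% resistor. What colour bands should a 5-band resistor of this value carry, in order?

762 Ω = 762 × 10^0.
7 → violet
6 → blue
2 → red
Multiplier 10^0 → black.
±1% tolerance → brown.

violet, blue, red, black, brown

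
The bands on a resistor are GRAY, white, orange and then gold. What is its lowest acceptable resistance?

Grey → 8 (first significant figure)
White → 9 (second significant figure)
Orange → ×10^3 multiplier
Gold → ±5% tolerance
89 × 1000 = 89000 Ω
Lowest = 89000 × (1 − 5/100) = 84550 Ω.

84550 Ω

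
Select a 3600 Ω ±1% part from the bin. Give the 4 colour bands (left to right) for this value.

3600 Ω = 36 × 10^2.
3 → orange
6 → blue
Multiplier 10^2 → red.
±1% tolerance → brown.

orange, blue, red, brown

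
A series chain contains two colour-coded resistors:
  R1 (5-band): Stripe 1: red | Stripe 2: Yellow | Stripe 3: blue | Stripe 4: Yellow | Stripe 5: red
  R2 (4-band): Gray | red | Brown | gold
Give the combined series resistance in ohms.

R1: red, yellow, blue → 246; yellow ×10^4 → 2460000 Ω.
R2: grey, red → 82; brown ×10 → 820 Ω.
Series: 2460000 + 820 = 2460820 Ω.

2460820 Ω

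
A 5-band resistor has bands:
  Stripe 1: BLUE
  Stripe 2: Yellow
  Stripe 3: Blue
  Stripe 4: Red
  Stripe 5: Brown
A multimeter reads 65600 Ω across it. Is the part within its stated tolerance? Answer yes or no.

Blue → 6 (first significant figure)
Yellow → 4 (second significant figure)
Blue → 6 (third significant figure)
Red → ×10^2 multiplier
Brown → ±1% tolerance
646 × 100 = 64600 Ω
Allowed range: 63954 Ω to 65246 Ω.
65600 Ω lies outside that range.

no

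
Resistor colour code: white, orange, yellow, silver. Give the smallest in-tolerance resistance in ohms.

837000 Ω

White → 9 (first significant figure)
Orange → 3 (second significant figure)
Yellow → ×10^4 multiplier
Silver → ±10% tolerance
93 × 10000 = 930000 Ω
Smallest = 930000 × (1 − 10/100) = 837000 Ω.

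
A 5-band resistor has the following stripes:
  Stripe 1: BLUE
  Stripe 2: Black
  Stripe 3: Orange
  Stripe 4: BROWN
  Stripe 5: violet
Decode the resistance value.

6030 Ω

Blue → 6 (first significant figure)
Black → 0 (second significant figure)
Orange → 3 (third significant figure)
Brown → ×10 multiplier
603 × 10 = 6030 Ω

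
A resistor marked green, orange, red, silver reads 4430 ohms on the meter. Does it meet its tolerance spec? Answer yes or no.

no

Green → 5 (first significant figure)
Orange → 3 (second significant figure)
Red → ×10^2 multiplier
Silver → ±10% tolerance
53 × 100 = 5300 Ω
Allowed range: 4770 Ω to 5830 Ω.
4430 ohms lies outside that range.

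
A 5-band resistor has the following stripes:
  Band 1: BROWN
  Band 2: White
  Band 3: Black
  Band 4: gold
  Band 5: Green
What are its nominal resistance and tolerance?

Brown → 1 (first significant figure)
White → 9 (second significant figure)
Black → 0 (third significant figure)
Gold → ×0.1 multiplier
Green → ±0.5% tolerance
190 × 0.1 = 19 Ω

19 Ω ±0.5%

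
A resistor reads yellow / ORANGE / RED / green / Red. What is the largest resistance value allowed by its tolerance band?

44064000 Ω

Yellow → 4 (first significant figure)
Orange → 3 (second significant figure)
Red → 2 (third significant figure)
Green → ×10^5 multiplier
Red → ±2% tolerance
432 × 100000 = 43200000 Ω
Largest = 43200000 × (1 + 2/100) = 44064000 Ω.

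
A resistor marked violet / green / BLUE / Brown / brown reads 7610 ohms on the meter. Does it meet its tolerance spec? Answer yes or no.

Violet → 7 (first significant figure)
Green → 5 (second significant figure)
Blue → 6 (third significant figure)
Brown → ×10 multiplier
Brown → ±1% tolerance
756 × 10 = 7560 Ω
Allowed range: 7484.4 Ω to 7635.6 Ω.
7610 ohms lies inside that range.

yes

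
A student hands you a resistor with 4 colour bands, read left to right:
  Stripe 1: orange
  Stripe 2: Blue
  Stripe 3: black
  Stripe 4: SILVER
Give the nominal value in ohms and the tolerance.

36 Ω ±10%

Orange → 3 (first significant figure)
Blue → 6 (second significant figure)
Black → ×1 multiplier
Silver → ±10% tolerance
36 × 1 = 36 Ω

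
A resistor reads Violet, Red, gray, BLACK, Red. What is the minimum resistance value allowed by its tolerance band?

713.44 Ω

Violet → 7 (first significant figure)
Red → 2 (second significant figure)
Grey → 8 (third significant figure)
Black → ×1 multiplier
Red → ±2% tolerance
728 × 1 = 728 Ω
Minimum = 728 × (1 − 2/100) = 713.44 Ω.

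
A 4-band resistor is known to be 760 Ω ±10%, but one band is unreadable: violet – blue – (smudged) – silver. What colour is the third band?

760 Ω = 76 × 10^1.
The third band is the multiplier, 10^1, which is brown.

brown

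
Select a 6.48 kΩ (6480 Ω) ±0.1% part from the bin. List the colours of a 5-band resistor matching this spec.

6480 Ω = 648 × 10^1.
6 → blue
4 → yellow
8 → grey
Multiplier 10^1 → brown.
±0.1% tolerance → violet.

blue, yellow, grey, brown, violet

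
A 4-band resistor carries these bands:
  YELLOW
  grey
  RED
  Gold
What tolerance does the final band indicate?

The last band, gold, is the tolerance band.
Gold corresponds to ±5%.

±5%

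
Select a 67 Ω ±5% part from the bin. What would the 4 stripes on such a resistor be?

67 Ω = 67 × 10^0.
6 → blue
7 → violet
Multiplier 10^0 → black.
±5% tolerance → gold.

blue, violet, black, gold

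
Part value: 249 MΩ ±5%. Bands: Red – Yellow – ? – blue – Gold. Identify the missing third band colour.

249000000 Ω = 249 × 10^6.
The third band gives digit 9 of the significand, and 9 is white.

white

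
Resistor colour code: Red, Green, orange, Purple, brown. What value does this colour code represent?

Red → 2 (first significant figure)
Green → 5 (second significant figure)
Orange → 3 (third significant figure)
Violet → ×10^7 multiplier
253 × 10000000 = 2530000000 Ω

2530000000 Ω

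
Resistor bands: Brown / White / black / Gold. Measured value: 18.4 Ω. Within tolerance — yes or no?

Brown → 1 (first significant figure)
White → 9 (second significant figure)
Black → ×1 multiplier
Gold → ±5% tolerance
19 × 1 = 19 Ω
Allowed range: 18.05 Ω to 19.95 Ω.
18.4 Ω lies inside that range.

yes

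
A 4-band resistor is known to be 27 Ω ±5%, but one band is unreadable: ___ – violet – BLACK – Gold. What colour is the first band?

27 Ω = 27 × 10^0.
The first band gives digit 2 of the significand, and 2 is red.

red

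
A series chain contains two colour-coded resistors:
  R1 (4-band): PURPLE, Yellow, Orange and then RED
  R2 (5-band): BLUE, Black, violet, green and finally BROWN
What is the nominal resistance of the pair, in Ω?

60774000 Ω

R1: violet, yellow → 74; orange ×10^3 → 74000 Ω.
R2: blue, black, violet → 607; green ×10^5 → 60700000 Ω.
Series: 74000 + 60700000 = 60774000 Ω.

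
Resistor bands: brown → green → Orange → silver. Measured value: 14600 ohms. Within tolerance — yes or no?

Brown → 1 (first significant figure)
Green → 5 (second significant figure)
Orange → ×10^3 multiplier
Silver → ±10% tolerance
15 × 1000 = 15000 Ω
Allowed range: 13500 Ω to 16500 Ω.
14600 ohms lies inside that range.

yes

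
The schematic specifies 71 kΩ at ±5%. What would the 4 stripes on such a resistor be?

71000 Ω = 71 × 10^3.
7 → violet
1 → brown
Multiplier 10^3 → orange.
±5% tolerance → gold.

violet, brown, orange, gold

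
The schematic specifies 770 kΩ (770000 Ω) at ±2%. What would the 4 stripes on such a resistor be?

770000 Ω = 77 × 10^4.
7 → violet
7 → violet
Multiplier 10^4 → yellow.
±2% tolerance → red.

violet, violet, yellow, red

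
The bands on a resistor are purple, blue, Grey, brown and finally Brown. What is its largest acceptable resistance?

7756.8 Ω

Violet → 7 (first significant figure)
Blue → 6 (second significant figure)
Grey → 8 (third significant figure)
Brown → ×10 multiplier
Brown → ±1% tolerance
768 × 10 = 7680 Ω
Largest = 7680 × (1 + 1/100) = 7756.8 Ω.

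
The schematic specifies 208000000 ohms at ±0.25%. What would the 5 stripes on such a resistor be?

red, black, grey, blue, blue

208000000 Ω = 208 × 10^6.
2 → red
0 → black
8 → grey
Multiplier 10^6 → blue.
±0.25% tolerance → blue.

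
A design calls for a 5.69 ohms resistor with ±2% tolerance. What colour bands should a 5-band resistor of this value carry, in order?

green, blue, white, silver, red

5.69 Ω = 569 × 10^-2.
5 → green
6 → blue
9 → white
Multiplier 10^-2 → silver.
±2% tolerance → red.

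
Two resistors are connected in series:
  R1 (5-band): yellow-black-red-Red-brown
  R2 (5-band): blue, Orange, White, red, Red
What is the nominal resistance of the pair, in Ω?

104100 Ω

R1: yellow, black, red → 402; red ×10^2 → 40200 Ω.
R2: blue, orange, white → 639; red ×10^2 → 63900 Ω.
Series: 40200 + 63900 = 104100 Ω.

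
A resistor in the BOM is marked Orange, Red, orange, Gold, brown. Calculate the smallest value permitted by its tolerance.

Orange → 3 (first significant figure)
Red → 2 (second significant figure)
Orange → 3 (third significant figure)
Gold → ×0.1 multiplier
Brown → ±1% tolerance
323 × 0.1 = 32.3 Ω
Smallest = 32.3 × (1 − 1/100) = 31.977 Ω.

31.977 Ω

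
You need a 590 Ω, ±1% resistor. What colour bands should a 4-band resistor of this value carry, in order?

590 Ω = 59 × 10^1.
5 → green
9 → white
Multiplier 10^1 → brown.
±1% tolerance → brown.

green, white, brown, brown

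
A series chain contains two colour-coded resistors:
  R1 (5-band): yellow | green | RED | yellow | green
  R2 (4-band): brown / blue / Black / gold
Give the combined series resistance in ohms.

4520016 Ω

R1: yellow, green, red → 452; yellow ×10^4 → 4520000 Ω.
R2: brown, blue → 16; black ×1 → 16 Ω.
Series: 4520000 + 16 = 4520016 Ω.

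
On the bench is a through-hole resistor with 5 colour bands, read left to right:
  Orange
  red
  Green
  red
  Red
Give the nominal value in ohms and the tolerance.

32500 Ω ±2%

Orange → 3 (first significant figure)
Red → 2 (second significant figure)
Green → 5 (third significant figure)
Red → ×10^2 multiplier
Red → ±2% tolerance
325 × 100 = 32500 Ω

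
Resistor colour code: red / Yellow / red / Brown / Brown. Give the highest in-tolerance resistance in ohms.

2444.2 Ω

Red → 2 (first significant figure)
Yellow → 4 (second significant figure)
Red → 2 (third significant figure)
Brown → ×10 multiplier
Brown → ±1% tolerance
242 × 10 = 2420 Ω
Highest = 2420 × (1 + 1/100) = 2444.2 Ω.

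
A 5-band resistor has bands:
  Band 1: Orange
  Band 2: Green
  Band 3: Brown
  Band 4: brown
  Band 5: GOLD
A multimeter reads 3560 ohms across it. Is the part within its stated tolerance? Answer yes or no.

yes

Orange → 3 (first significant figure)
Green → 5 (second significant figure)
Brown → 1 (third significant figure)
Brown → ×10 multiplier
Gold → ±5% tolerance
351 × 10 = 3510 Ω
Allowed range: 3334.5 Ω to 3685.5 Ω.
3560 ohms lies inside that range.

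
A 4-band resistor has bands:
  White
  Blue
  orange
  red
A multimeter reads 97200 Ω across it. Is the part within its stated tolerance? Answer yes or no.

yes

White → 9 (first significant figure)
Blue → 6 (second significant figure)
Orange → ×10^3 multiplier
Red → ±2% tolerance
96 × 1000 = 96000 Ω
Allowed range: 94080 Ω to 97920 Ω.
97200 Ω lies inside that range.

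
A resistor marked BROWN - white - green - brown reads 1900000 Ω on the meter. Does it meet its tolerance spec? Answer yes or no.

yes

Brown → 1 (first significant figure)
White → 9 (second significant figure)
Green → ×10^5 multiplier
Brown → ±1% tolerance
19 × 100000 = 1900000 Ω
Allowed range: 1881000 Ω to 1919000 Ω.
1900000 Ω lies inside that range.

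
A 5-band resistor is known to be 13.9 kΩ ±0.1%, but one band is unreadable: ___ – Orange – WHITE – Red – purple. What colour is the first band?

brown

13900 Ω = 139 × 10^2.
The first band gives digit 1 of the significand, and 1 is brown.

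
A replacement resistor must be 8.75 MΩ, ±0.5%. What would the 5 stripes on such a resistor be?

grey, violet, green, yellow, green

8750000 Ω = 875 × 10^4.
8 → grey
7 → violet
5 → green
Multiplier 10^4 → yellow.
±0.5% tolerance → green.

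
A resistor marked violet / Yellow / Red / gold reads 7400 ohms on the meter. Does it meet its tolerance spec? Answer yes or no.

Violet → 7 (first significant figure)
Yellow → 4 (second significant figure)
Red → ×10^2 multiplier
Gold → ±5% tolerance
74 × 100 = 7400 Ω
Allowed range: 7030 Ω to 7770 Ω.
7400 ohms lies inside that range.

yes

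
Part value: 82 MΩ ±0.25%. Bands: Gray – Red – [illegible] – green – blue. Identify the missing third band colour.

black

82000000 Ω = 820 × 10^5.
The third band gives digit 0 of the significand, and 0 is black.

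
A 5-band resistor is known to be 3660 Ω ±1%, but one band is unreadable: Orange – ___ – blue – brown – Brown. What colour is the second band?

3660 Ω = 366 × 10^1.
The second band gives digit 6 of the significand, and 6 is blue.

blue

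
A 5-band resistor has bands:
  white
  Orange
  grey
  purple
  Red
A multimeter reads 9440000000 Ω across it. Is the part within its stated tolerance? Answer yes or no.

White → 9 (first significant figure)
Orange → 3 (second significant figure)
Grey → 8 (third significant figure)
Violet → ×10^7 multiplier
Red → ±2% tolerance
938 × 10000000 = 9380000000 Ω
Allowed range: 9192400000 Ω to 9567600000 Ω.
9440000000 Ω lies inside that range.

yes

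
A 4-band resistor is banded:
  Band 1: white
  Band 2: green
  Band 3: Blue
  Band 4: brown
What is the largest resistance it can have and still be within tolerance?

95950000 Ω

White → 9 (first significant figure)
Green → 5 (second significant figure)
Blue → ×10^6 multiplier
Brown → ±1% tolerance
95 × 1000000 = 95000000 Ω
Largest = 95000000 × (1 + 1/100) = 95950000 Ω.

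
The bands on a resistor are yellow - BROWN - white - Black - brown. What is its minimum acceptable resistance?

414.81 Ω

Yellow → 4 (first significant figure)
Brown → 1 (second significant figure)
White → 9 (third significant figure)
Black → ×1 multiplier
Brown → ±1% tolerance
419 × 1 = 419 Ω
Minimum = 419 × (1 − 1/100) = 414.81 Ω.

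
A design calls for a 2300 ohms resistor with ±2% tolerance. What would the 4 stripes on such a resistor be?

2300 Ω = 23 × 10^2.
2 → red
3 → orange
Multiplier 10^2 → red.
±2% tolerance → red.

red, orange, red, red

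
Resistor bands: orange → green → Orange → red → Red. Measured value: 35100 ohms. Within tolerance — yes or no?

yes

Orange → 3 (first significant figure)
Green → 5 (second significant figure)
Orange → 3 (third significant figure)
Red → ×10^2 multiplier
Red → ±2% tolerance
353 × 100 = 35300 Ω
Allowed range: 34594 Ω to 36006 Ω.
35100 ohms lies inside that range.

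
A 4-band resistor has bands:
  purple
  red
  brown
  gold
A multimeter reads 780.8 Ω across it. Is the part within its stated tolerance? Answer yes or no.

no

Violet → 7 (first significant figure)
Red → 2 (second significant figure)
Brown → ×10 multiplier
Gold → ±5% tolerance
72 × 10 = 720 Ω
Allowed range: 684 Ω to 756 Ω.
780.8 Ω lies outside that range.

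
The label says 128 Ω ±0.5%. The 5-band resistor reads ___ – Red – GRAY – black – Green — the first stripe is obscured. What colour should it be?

128 Ω = 128 × 10^0.
The first band gives digit 1 of the significand, and 1 is brown.

brown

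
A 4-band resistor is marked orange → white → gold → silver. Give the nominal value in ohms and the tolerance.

Orange → 3 (first significant figure)
White → 9 (second significant figure)
Gold → ×0.1 multiplier
Silver → ±10% tolerance
39 × 0.1 = 3.9 Ω

3.9 Ω ±10%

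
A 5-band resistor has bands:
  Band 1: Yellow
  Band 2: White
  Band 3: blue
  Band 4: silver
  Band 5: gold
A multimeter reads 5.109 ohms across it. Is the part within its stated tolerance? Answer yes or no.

Yellow → 4 (first significant figure)
White → 9 (second significant figure)
Blue → 6 (third significant figure)
Silver → ×0.01 multiplier
Gold → ±5% tolerance
496 × 0.01 = 4.96 Ω
Allowed range: 4.712 Ω to 5.208 Ω.
5.109 ohms lies inside that range.

yes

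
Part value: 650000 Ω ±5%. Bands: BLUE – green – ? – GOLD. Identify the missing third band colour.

yellow

650000 Ω = 65 × 10^4.
The third band is the multiplier, 10^4, which is yellow.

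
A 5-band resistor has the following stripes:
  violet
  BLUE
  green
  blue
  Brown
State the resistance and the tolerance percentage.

Violet → 7 (first significant figure)
Blue → 6 (second significant figure)
Green → 5 (third significant figure)
Blue → ×10^6 multiplier
Brown → ±1% tolerance
765 × 1000000 = 765000000 Ω

765000000 Ω ±1%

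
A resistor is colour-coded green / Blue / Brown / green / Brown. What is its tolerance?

The last band, brown, is the tolerance band.
Brown corresponds to ±1%.

±1%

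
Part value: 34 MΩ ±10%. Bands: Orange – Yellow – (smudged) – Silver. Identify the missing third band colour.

blue

34000000 Ω = 34 × 10^6.
The third band is the multiplier, 10^6, which is blue.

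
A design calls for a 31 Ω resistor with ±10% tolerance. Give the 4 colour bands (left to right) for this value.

orange, brown, black, silver

31 Ω = 31 × 10^0.
3 → orange
1 → brown
Multiplier 10^0 → black.
±10% tolerance → silver.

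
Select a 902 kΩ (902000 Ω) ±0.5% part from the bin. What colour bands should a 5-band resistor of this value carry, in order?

white, black, red, orange, green

902000 Ω = 902 × 10^3.
9 → white
0 → black
2 → red
Multiplier 10^3 → orange.
±0.5% tolerance → green.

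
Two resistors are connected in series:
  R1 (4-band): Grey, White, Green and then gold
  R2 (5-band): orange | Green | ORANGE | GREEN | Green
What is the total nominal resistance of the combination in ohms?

R1: grey, white → 89; green ×10^5 → 8900000 Ω.
R2: orange, green, orange → 353; green ×10^5 → 35300000 Ω.
Series: 8900000 + 35300000 = 44200000 Ω.

44200000 Ω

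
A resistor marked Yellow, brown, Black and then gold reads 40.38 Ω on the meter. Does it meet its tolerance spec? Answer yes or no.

Yellow → 4 (first significant figure)
Brown → 1 (second significant figure)
Black → ×1 multiplier
Gold → ±5% tolerance
41 × 1 = 41 Ω
Allowed range: 38.95 Ω to 43.05 Ω.
40.38 Ω lies inside that range.

yes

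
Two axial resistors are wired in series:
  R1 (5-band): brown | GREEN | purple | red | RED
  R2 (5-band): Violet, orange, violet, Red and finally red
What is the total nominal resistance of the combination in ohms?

R1: brown, green, violet → 157; red ×10^2 → 15700 Ω.
R2: violet, orange, violet → 737; red ×10^2 → 73700 Ω.
Series: 15700 + 73700 = 89400 Ω.

89400 Ω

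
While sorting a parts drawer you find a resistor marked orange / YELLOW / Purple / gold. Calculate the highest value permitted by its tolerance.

357000000 Ω

Orange → 3 (first significant figure)
Yellow → 4 (second significant figure)
Violet → ×10^7 multiplier
Gold → ±5% tolerance
34 × 10000000 = 340000000 Ω
Highest = 340000000 × (1 + 5/100) = 357000000 Ω.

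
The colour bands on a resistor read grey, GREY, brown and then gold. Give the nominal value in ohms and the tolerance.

Grey → 8 (first significant figure)
Grey → 8 (second significant figure)
Brown → ×10 multiplier
Gold → ±5% tolerance
88 × 10 = 880 Ω

880 Ω ±5%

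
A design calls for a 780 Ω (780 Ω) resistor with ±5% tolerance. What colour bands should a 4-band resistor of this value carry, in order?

violet, grey, brown, gold

780 Ω = 78 × 10^1.
7 → violet
8 → grey
Multiplier 10^1 → brown.
±5% tolerance → gold.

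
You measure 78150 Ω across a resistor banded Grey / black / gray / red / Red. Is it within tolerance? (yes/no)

no

Grey → 8 (first significant figure)
Black → 0 (second significant figure)
Grey → 8 (third significant figure)
Red → ×10^2 multiplier
Red → ±2% tolerance
808 × 100 = 80800 Ω
Allowed range: 79184 Ω to 82416 Ω.
78150 Ω lies outside that range.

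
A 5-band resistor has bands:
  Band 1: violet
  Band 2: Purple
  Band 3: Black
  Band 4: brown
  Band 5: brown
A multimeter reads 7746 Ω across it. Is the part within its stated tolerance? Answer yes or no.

Violet → 7 (first significant figure)
Violet → 7 (second significant figure)
Black → 0 (third significant figure)
Brown → ×10 multiplier
Brown → ±1% tolerance
770 × 10 = 7700 Ω
Allowed range: 7623 Ω to 7777 Ω.
7746 Ω lies inside that range.

yes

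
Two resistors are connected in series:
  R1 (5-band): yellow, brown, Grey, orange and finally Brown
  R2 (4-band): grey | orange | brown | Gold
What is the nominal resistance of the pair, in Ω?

418830 Ω

R1: yellow, brown, grey → 418; orange ×10^3 → 418000 Ω.
R2: grey, orange → 83; brown ×10 → 830 Ω.
Series: 418000 + 830 = 418830 Ω.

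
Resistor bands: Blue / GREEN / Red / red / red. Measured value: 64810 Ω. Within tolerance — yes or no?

yes

Blue → 6 (first significant figure)
Green → 5 (second significant figure)
Red → 2 (third significant figure)
Red → ×10^2 multiplier
Red → ±2% tolerance
652 × 100 = 65200 Ω
Allowed range: 63896 Ω to 66504 Ω.
64810 Ω lies inside that range.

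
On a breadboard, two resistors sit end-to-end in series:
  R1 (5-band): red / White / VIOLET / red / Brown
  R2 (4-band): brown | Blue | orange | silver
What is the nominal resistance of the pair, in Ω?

R1: red, white, violet → 297; red ×10^2 → 29700 Ω.
R2: brown, blue → 16; orange ×10^3 → 16000 Ω.
Series: 29700 + 16000 = 45700 Ω.

45700 Ω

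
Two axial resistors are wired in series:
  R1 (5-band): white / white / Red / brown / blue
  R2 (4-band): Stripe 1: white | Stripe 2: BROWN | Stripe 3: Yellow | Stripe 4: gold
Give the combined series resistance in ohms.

919920 Ω

R1: white, white, red → 992; brown ×10 → 9920 Ω.
R2: white, brown → 91; yellow ×10^4 → 910000 Ω.
Series: 9920 + 910000 = 919920 Ω.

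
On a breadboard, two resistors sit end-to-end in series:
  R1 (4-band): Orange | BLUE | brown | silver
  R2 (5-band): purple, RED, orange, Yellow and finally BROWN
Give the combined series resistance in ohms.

R1: orange, blue → 36; brown ×10 → 360 Ω.
R2: violet, red, orange → 723; yellow ×10^4 → 7230000 Ω.
Series: 360 + 7230000 = 7230360 Ω.

7230360 Ω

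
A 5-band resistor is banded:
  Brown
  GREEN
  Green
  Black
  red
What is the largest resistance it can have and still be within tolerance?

Brown → 1 (first significant figure)
Green → 5 (second significant figure)
Green → 5 (third significant figure)
Black → ×1 multiplier
Red → ±2% tolerance
155 × 1 = 155 Ω
Largest = 155 × (1 + 2/100) = 158.1 Ω.

158.1 Ω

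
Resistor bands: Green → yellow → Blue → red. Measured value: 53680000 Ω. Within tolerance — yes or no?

yes

Green → 5 (first significant figure)
Yellow → 4 (second significant figure)
Blue → ×10^6 multiplier
Red → ±2% tolerance
54 × 1000000 = 54000000 Ω
Allowed range: 52920000 Ω to 55080000 Ω.
53680000 Ω lies inside that range.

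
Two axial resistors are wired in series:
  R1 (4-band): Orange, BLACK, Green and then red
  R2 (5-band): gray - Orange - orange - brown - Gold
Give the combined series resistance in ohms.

3008330 Ω

R1: orange, black → 30; green ×10^5 → 3000000 Ω.
R2: grey, orange, orange → 833; brown ×10 → 8330 Ω.
Series: 3000000 + 8330 = 3008330 Ω.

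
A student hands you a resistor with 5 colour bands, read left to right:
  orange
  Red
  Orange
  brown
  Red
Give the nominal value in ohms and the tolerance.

3230 Ω ±2%

Orange → 3 (first significant figure)
Red → 2 (second significant figure)
Orange → 3 (third significant figure)
Brown → ×10 multiplier
Red → ±2% tolerance
323 × 10 = 3230 Ω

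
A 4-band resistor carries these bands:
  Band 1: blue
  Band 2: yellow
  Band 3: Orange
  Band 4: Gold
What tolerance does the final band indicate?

The last band, gold, is the tolerance band.
Gold corresponds to ±5%.

±5%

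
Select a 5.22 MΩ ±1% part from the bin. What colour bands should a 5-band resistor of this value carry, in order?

5220000 Ω = 522 × 10^4.
5 → green
2 → red
2 → red
Multiplier 10^4 → yellow.
±1% tolerance → brown.

green, red, red, yellow, brown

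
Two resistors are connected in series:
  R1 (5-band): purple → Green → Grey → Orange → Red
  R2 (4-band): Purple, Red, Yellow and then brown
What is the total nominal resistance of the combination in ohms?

1478000 Ω

R1: violet, green, grey → 758; orange ×10^3 → 758000 Ω.
R2: violet, red → 72; yellow ×10^4 → 720000 Ω.
Series: 758000 + 720000 = 1478000 Ω.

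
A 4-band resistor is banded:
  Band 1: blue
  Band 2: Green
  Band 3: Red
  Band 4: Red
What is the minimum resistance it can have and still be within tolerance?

Blue → 6 (first significant figure)
Green → 5 (second significant figure)
Red → ×10^2 multiplier
Red → ±2% tolerance
65 × 100 = 6500 Ω
Minimum = 6500 × (1 − 2/100) = 6370 Ω.

6370 Ω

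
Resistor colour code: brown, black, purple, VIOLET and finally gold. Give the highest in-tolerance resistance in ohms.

1123500000 Ω

Brown → 1 (first significant figure)
Black → 0 (second significant figure)
Violet → 7 (third significant figure)
Violet → ×10^7 multiplier
Gold → ±5% tolerance
107 × 10000000 = 1070000000 Ω
Highest = 1070000000 × (1 + 5/100) = 1123500000 Ω.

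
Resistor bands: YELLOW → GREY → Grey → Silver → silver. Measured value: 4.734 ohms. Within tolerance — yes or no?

Yellow → 4 (first significant figure)
Grey → 8 (second significant figure)
Grey → 8 (third significant figure)
Silver → ×0.01 multiplier
Silver → ±10% tolerance
488 × 0.01 = 4.88 Ω
Allowed range: 4.392 Ω to 5.368 Ω.
4.734 ohms lies inside that range.

yes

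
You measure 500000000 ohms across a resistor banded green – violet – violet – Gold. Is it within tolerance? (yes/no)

no

Green → 5 (first significant figure)
Violet → 7 (second significant figure)
Violet → ×10^7 multiplier
Gold → ±5% tolerance
57 × 10000000 = 570000000 Ω
Allowed range: 541500000 Ω to 598500000 Ω.
500000000 ohms lies outside that range.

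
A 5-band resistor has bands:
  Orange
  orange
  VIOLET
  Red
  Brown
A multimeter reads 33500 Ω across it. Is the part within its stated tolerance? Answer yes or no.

yes

Orange → 3 (first significant figure)
Orange → 3 (second significant figure)
Violet → 7 (third significant figure)
Red → ×10^2 multiplier
Brown → ±1% tolerance
337 × 100 = 33700 Ω
Allowed range: 33363 Ω to 34037 Ω.
33500 Ω lies inside that range.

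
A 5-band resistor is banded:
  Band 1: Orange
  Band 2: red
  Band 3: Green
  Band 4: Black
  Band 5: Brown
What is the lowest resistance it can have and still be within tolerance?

321.75 Ω

Orange → 3 (first significant figure)
Red → 2 (second significant figure)
Green → 5 (third significant figure)
Black → ×1 multiplier
Brown → ±1% tolerance
325 × 1 = 325 Ω
Lowest = 325 × (1 − 1/100) = 321.75 Ω.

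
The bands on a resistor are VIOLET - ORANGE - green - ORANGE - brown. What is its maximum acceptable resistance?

742350 Ω

Violet → 7 (first significant figure)
Orange → 3 (second significant figure)
Green → 5 (third significant figure)
Orange → ×10^3 multiplier
Brown → ±1% tolerance
735 × 1000 = 735000 Ω
Maximum = 735000 × (1 + 1/100) = 742350 Ω.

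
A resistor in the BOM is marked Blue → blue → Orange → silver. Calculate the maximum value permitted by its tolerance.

72600 Ω

Blue → 6 (first significant figure)
Blue → 6 (second significant figure)
Orange → ×10^3 multiplier
Silver → ±10% tolerance
66 × 1000 = 66000 Ω
Maximum = 66000 × (1 + 10/100) = 72600 Ω.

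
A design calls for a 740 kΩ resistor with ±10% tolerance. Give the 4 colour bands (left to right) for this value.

violet, yellow, yellow, silver

740000 Ω = 74 × 10^4.
7 → violet
4 → yellow
Multiplier 10^4 → yellow.
±10% tolerance → silver.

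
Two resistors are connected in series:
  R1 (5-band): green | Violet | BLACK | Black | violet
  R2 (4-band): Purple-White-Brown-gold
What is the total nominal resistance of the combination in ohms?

R1: green, violet, black → 570; black ×1 → 570 Ω.
R2: violet, white → 79; brown ×10 → 790 Ω.
Series: 570 + 790 = 1360 Ω.

1360 Ω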